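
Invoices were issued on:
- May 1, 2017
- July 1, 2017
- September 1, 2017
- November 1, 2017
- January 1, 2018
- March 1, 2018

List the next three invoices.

Gaps: 61, 62, 61, 61, 59 days — not constant. Every event is on the 1st of the month.
Pattern: the 1st of every 2 months.
Next: May 2018 → May 1, 2018.
Next: July 2018 → July 1, 2018.
Next: September 2018 → September 1, 2018.

May 1, 2018; July 1, 2018; September 1, 2018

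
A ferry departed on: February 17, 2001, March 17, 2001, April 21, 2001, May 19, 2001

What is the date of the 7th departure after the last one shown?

Gaps: 28, 35, 28 days — a mix of 28 and 35. Every date is a Saturday.
Each is the 3rd Saturday of its month.
3rd Saturday of June 2001: June 16, 2001.
3rd Saturday of July 2001: July 21, 2001.
August 2001 — 3rd Saturday is August 18, 2001.
3rd Saturday of September 2001: September 15, 2001.
October 2001 — 3rd Saturday is October 20, 2001.
November 2001 — 3rd Saturday is November 17, 2001.
3rd Saturday of December 2001: December 15, 2001.

December 15, 2001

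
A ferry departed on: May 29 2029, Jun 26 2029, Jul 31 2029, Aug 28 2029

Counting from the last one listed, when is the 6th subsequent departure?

Feb 26 2030

These are Tuesdays with 28, 35, 28-day gaps.
Each is the final Tuesday of its month — May 29 2029 is past the 28th, so '4th Tuesday' doesn't fit.
Last Tuesday of September 2029: Sep 25 2029.
October 2029 ends with Tuesday Oct 30 2029.
Last Tuesday of November 2029: Nov 27 2029.
December 2029 ends with Tuesday Dec 25 2029.
Last Tuesday of January 2030: Jan 29 2030.
February 2030 ends with Tuesday Feb 26 2030.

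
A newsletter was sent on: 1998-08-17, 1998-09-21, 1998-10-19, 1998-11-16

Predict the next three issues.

All dates are Mondays, 35, 28, 28 days apart.
Specifically, the 3rd Monday of each month.
3rd Monday of December 1998: 1998-12-21.
January 1999 — 3rd Monday is 1999-01-18.
3rd Monday of February 1999: 1999-02-15.

1998-12-21, 1999-01-18, 1999-02-15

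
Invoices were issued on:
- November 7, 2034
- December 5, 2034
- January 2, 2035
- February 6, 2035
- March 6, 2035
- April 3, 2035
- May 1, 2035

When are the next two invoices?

June 5, 2035; July 3, 2035

These are Tuesdays at 28- or 35-day spacing (28, 28, 35, 28, 28, 28).
The pattern: 1st Tuesday of the month.
1st Tuesday of June 2035: June 5, 2035.
1st Tuesday of July 2035: July 3, 2035.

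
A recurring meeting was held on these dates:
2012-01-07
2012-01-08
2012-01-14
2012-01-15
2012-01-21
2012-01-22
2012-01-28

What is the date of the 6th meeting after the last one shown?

The gap pattern 1, 6, 1, 6, 1, 6 repeats every 2 events.
These are the Saturdays and Sundays of each week.
Next Sunday: 2012-01-29.
The following Saturday is 2012-02-04.
The following Sunday is 2012-02-05.
The following Saturday is 2012-02-11.
The following Sunday is 2012-02-12.
The following Saturday is 2012-02-18.

2012-02-18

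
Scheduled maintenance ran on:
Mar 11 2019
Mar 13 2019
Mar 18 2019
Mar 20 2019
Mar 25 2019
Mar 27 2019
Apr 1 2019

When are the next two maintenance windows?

Every event lands on a Monday or Wednesday (gaps cycle 2, 5, 2, 5, 2, 5).
So the schedule is: every Monday and Wednesday.
The following Wednesday is Apr 3 2019.
The following Monday is Apr 8 2019.

Apr 3 2019, Apr 8 2019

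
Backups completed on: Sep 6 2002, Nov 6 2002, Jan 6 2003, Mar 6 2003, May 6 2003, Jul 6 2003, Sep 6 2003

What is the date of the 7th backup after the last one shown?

Nov 6 2004

Each date is the 6th; the gaps (61, 61, 59, 61, 61, 62) track the month lengths.
The rule is the 6th of every 2 months.
Next: November 2003 → Nov 6 2003.
January 2004: Jan 6 2004.
March 2004: Mar 6 2004.
May 2004: May 6 2004.
July 2004: Jul 6 2004.
Next: September 2004 → Sep 6 2004.
Next: November 2004 → Nov 6 2004.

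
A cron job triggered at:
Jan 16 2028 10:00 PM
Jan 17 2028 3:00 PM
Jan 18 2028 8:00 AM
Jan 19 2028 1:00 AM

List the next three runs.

Jan 19 2028 6:00 PM, Jan 20 2028 11:00 AM, Jan 21 2028 4:00 AM

Gaps: 17, 17, 17 hours — each event is 17 hours after the previous one.
Jan 19 2028 1:00 AM + 17 h = Jan 19 2028 6:00 PM.
Jan 19 2028 6:00 PM + 17 h = Jan 20 2028 11:00 AM.
Jan 20 2028 11:00 AM + 17 h = Jan 21 2028 4:00 AM.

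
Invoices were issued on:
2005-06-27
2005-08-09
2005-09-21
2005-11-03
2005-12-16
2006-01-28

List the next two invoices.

Every event comes 43 days after the last (43, 43, 43, 43, 43).
2006-01-28 + 43 days = 2006-03-12.
2006-03-12 + 43 days = 2006-04-24.

2006-03-12, 2006-04-24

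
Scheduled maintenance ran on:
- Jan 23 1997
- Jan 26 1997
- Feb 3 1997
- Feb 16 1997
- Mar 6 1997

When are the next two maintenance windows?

Gaps: 3, 8, 13, 18 days — each gap is 5 larger than the previous one.
Next gap: 23 days. Mar 6 1997 + 23 days = Mar 29 1997.
Next gap: 28 days. Mar 29 1997 + 28 days = Apr 26 1997.

Mar 29 1997, Apr 26 1997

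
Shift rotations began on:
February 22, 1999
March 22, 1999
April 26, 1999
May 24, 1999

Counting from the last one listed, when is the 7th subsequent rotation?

All dates are Mondays, 28, 35, 28 days apart.
Specifically, the 4th Monday of each month.
June 1999 — 4th Monday is June 28, 1999.
July 1999 — 4th Monday is July 26, 1999.
4th Monday of August 1999: August 23, 1999.
September 1999 — 4th Monday is September 27, 1999.
October 1999 — 4th Monday is October 25, 1999.
November 1999 — 4th Monday is November 22, 1999.
4th Monday of December 1999: December 27, 1999.

December 27, 1999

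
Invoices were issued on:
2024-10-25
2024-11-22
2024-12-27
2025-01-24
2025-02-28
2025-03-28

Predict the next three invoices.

These are Fridays at 28- or 35-day spacing (28, 35, 28, 35, 28).
The pattern: 4th Friday of the month.
April 2025 — 4th Friday is 2025-04-25.
May 2025 — 4th Friday is 2025-05-23.
June 2025 — 4th Friday is 2025-06-27.

2025-04-25, 2025-05-23, 2025-06-27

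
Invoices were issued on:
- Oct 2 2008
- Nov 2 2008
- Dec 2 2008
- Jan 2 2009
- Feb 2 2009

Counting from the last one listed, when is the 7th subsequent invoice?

Sep 2 2009

Each date is the 2nd; the gaps (31, 30, 31, 31) track the month lengths.
The rule is the 2nd of each month.
Next: March 2009 → Mar 2 2009.
April 2009: Apr 2 2009.
May 2009: May 2 2009.
June 2009: Jun 2 2009.
Next: July 2009 → Jul 2 2009.
August 2009: Aug 2 2009.
September 2009: Sep 2 2009.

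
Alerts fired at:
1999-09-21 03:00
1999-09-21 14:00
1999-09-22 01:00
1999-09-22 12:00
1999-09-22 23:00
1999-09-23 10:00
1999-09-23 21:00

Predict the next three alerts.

Spacing: 11, 11, 11, 11, 11, 11 h — constant 11 h.
1999-09-23 21:00 + 11 h = 1999-09-24 08:00.
1999-09-24 08:00 + 11 h = 1999-09-24 19:00.
1999-09-24 19:00 + 11 h = 1999-09-25 06:00.

1999-09-24 08:00, 1999-09-24 19:00, 1999-09-25 06:00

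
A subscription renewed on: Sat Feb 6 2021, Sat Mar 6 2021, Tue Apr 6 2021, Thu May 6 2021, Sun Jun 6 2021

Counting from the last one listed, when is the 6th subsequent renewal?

Mon Dec 6 2021

The day-of-month is always 6 (28, 31, 30, 31 days between events).
So this recurs on the 6th of each month.
July 2021: Tue Jul 6 2021.
Next: August 2021 → Fri Aug 6 2021.
September 2021: Mon Sep 6 2021.
October 2021: Wed Oct 6 2021.
Next: November 2021 → Sat Nov 6 2021.
December 2021: Mon Dec 6 2021.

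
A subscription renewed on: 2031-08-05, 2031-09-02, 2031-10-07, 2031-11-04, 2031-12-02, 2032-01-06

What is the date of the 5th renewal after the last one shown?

2032-06-01

All dates are Tuesdays, 28, 35, 28, 28, 35 days apart.
Specifically, the 1st Tuesday of each month.
February 2032 — 1st Tuesday is 2032-02-03.
1st Tuesday of March 2032: 2032-03-02.
1st Tuesday of April 2032: 2032-04-06.
May 2032 — 1st Tuesday is 2032-05-04.
June 2032 — 1st Tuesday is 2032-06-01.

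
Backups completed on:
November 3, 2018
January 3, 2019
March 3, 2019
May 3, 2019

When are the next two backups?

July 3, 2019; September 3, 2019

Each date is the 3rd; the gaps (61, 59, 61) track the month lengths.
The rule is the 3rd of every 2 months.
Next: July 2019 → July 3, 2019.
September 2019: September 3, 2019.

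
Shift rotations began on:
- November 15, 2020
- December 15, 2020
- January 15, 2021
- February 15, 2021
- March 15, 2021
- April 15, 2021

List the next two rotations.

May 15, 2021; June 15, 2021

Gaps: 30, 31, 31, 28, 31 days — not constant. Every event is on the 15th of the month.
Pattern: the 15th of each month.
Next: May 2021 → May 15, 2021.
June 2021: June 15, 2021.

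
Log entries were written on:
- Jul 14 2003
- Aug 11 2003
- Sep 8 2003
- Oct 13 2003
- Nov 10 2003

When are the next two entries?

Gaps: 28, 28, 35, 28 days — a mix of 28 and 35. Every date is a Monday.
Each is the 2nd Monday of its month.
2nd Monday of December 2003: Dec 8 2003.
January 2004 — 2nd Monday is Jan 12 2004.

Dec 8 2003, Jan 12 2004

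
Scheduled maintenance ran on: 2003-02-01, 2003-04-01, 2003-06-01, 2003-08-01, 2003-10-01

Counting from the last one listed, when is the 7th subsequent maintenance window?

Gaps: 59, 61, 61, 61 days — not constant. Every event is on the 1st of the month.
Pattern: the 1st of every 2 months.
Next: December 2003 → 2003-12-01.
Next: February 2004 → 2004-02-01.
Next: April 2004 → 2004-04-01.
Next: June 2004 → 2004-06-01.
August 2004: 2004-08-01.
Next: October 2004 → 2004-10-01.
Next: December 2004 → 2004-12-01.

2004-12-01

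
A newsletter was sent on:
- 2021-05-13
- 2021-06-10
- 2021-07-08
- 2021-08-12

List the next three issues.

These are Thursdays at 28- or 35-day spacing (28, 28, 35).
The pattern: 2nd Thursday of the month.
September 2021 — 2nd Thursday is 2021-09-09.
2nd Thursday of October 2021: 2021-10-14.
November 2021 — 2nd Thursday is 2021-11-11.

2021-09-09, 2021-10-14, 2021-11-11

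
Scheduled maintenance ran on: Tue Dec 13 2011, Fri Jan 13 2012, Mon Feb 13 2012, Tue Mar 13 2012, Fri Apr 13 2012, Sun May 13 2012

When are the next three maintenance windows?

Wed Jun 13 2012, Fri Jul 13 2012, Mon Aug 13 2012

The day-of-month is always 13 (31, 31, 29, 31, 30 days between events).
So this recurs on the 13th of each month.
June 2012: Wed Jun 13 2012.
Next: July 2012 → Fri Jul 13 2012.
Next: August 2012 → Mon Aug 13 2012.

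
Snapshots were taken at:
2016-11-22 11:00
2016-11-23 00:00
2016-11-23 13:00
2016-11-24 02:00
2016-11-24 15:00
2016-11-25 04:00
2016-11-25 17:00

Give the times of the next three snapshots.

Gaps: 13, 13, 13, 13, 13, 13 hours — each event is 13 hours after the previous one.
2016-11-25 17:00 + 13 h = 2016-11-26 06:00.
2016-11-26 06:00 + 13 h = 2016-11-26 19:00.
2016-11-26 19:00 + 13 h = 2016-11-27 08:00.

2016-11-26 06:00, 2016-11-26 19:00, 2016-11-27 08:00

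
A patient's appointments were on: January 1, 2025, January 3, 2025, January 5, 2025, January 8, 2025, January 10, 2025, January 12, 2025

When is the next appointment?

Every event lands on a Wednesday or Friday or Sunday (gaps cycle 2, 2, 3, 2, 2).
So the schedule is: every Wednesday, Friday and Sunday.
The following Wednesday is January 15, 2025.

January 15, 2025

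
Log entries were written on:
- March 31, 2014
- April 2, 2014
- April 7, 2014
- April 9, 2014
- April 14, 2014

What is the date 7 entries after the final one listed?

May 7, 2014

Gaps: 2, 5, 2, 5 days — not constant, but cyclic with period 2.
The events fall on every Monday and Wednesday.
Next Wednesday: April 16, 2014.
The following Monday is April 21, 2014.
The following Wednesday is April 23, 2014.
The following Monday is April 28, 2014.
Next Wednesday: April 30, 2014.
Next Monday: May 5, 2014.
The following Wednesday is May 7, 2014.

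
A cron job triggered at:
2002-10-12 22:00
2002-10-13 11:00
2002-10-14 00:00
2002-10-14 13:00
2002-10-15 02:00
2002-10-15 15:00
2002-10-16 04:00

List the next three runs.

2002-10-16 17:00, 2002-10-17 06:00, 2002-10-17 19:00

Spacing: 13, 13, 13, 13, 13, 13 h — constant 13 h.
2002-10-16 04:00 + 13 h = 2002-10-16 17:00.
2002-10-16 17:00 + 13 h = 2002-10-17 06:00.
2002-10-17 06:00 + 13 h = 2002-10-17 19:00.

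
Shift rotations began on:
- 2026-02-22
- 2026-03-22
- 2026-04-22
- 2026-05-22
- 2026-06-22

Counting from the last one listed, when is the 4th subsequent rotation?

Each date is the 22nd; the gaps (28, 31, 30, 31) track the month lengths.
The rule is the 22nd of each month.
July 2026: 2026-07-22.
August 2026: 2026-08-22.
September 2026: 2026-09-22.
Next: October 2026 → 2026-10-22.

2026-10-22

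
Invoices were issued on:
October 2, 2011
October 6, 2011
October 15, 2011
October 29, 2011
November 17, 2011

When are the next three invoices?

Intervals are 4, 9, 14, 19 days — an arithmetic progression with common difference 5.
Next gap: 24 days. November 17, 2011 + 24 days = December 11, 2011.
Next gap: 29 days. December 11, 2011 + 29 days = January 9, 2012.
Next gap: 34 days. January 9, 2012 + 34 days = February 12, 2012.

December 11, 2011; January 9, 2012; February 12, 2012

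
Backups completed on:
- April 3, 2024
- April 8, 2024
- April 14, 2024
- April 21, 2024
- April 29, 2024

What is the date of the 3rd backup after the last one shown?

Intervals are 5, 6, 7, 8 days — an arithmetic progression with common difference 1.
Next gap: 9 days. April 29, 2024 + 9 days = May 8, 2024.
Next gap: 10 days. May 8, 2024 + 10 days = May 18, 2024.
Next gap: 11 days. May 18, 2024 + 11 days = May 29, 2024.

May 29, 2024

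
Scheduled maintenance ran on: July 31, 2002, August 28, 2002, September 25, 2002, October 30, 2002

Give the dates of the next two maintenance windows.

November 27, 2002; December 25, 2002

These are Wednesdays with 28, 28, 35-day gaps.
Each is the final Wednesday of its month — July 31, 2002 is past the 28th, so '4th Wednesday' doesn't fit.
Last Wednesday of November 2002: November 27, 2002.
December 2002 ends with Wednesday December 25, 2002.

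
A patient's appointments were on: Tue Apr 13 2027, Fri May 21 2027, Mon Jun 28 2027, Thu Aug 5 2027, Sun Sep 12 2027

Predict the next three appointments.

Wed Oct 20 2027, Sat Nov 27 2027, Tue Jan 4 2028

Every event comes 38 days after the last (38, 38, 38, 38).
Sun Sep 12 2027 + 38 days = Wed Oct 20 2027.
Wed Oct 20 2027 + 38 days = Sat Nov 27 2027.
Sat Nov 27 2027 + 38 days = Tue Jan 4 2028.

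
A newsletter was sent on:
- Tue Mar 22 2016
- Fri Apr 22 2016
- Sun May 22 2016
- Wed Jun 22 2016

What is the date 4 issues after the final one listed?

Sat Oct 22 2016

Each date is the 22nd; the gaps (31, 30, 31) track the month lengths.
The rule is the 22nd of each month.
July 2016: Fri Jul 22 2016.
Next: August 2016 → Mon Aug 22 2016.
September 2016: Thu Sep 22 2016.
Next: October 2016 → Sat Oct 22 2016.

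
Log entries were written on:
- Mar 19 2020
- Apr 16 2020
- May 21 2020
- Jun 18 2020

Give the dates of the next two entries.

Jul 16 2020, Aug 20 2020

All dates are Thursdays, 28, 35, 28 days apart.
Specifically, the 3rd Thursday of each month.
3rd Thursday of July 2020: Jul 16 2020.
3rd Thursday of August 2020: Aug 20 2020.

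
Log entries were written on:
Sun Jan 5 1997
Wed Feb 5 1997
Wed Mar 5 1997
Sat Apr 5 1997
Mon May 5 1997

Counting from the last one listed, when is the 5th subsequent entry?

Sun Oct 5 1997

Each date is the 5th; the gaps (31, 28, 31, 30) track the month lengths.
The rule is the 5th of each month.
Next: June 1997 → Thu Jun 5 1997.
July 1997: Sat Jul 5 1997.
Next: August 1997 → Tue Aug 5 1997.
Next: September 1997 → Fri Sep 5 1997.
Next: October 1997 → Sun Oct 5 1997.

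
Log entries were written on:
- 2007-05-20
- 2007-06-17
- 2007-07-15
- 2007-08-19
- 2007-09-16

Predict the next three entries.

These are Sundays at 28- or 35-day spacing (28, 28, 35, 28).
The pattern: 3rd Sunday of the month.
October 2007 — 3rd Sunday is 2007-10-21.
November 2007 — 3rd Sunday is 2007-11-18.
3rd Sunday of December 2007: 2007-12-16.

2007-10-21, 2007-11-18, 2007-12-16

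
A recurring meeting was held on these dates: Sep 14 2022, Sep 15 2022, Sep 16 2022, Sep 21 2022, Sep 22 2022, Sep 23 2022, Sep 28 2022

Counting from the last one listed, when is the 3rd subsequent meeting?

Oct 5 2022

Every event lands on a Wednesday or Thursday or Friday (gaps cycle 1, 1, 5, 1, 1, 5).
So the schedule is: every Wednesday, Thursday and Friday.
Next Thursday: Sep 29 2022.
Next Friday: Sep 30 2022.
Next Wednesday: Oct 5 2022.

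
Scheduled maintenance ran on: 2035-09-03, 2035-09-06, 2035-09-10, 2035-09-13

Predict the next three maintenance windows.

2035-09-17, 2035-09-20, 2035-09-24

Every event lands on a Monday or Thursday (gaps cycle 3, 4, 3).
So the schedule is: every Monday and Thursday.
The following Monday is 2035-09-17.
The following Thursday is 2035-09-20.
The following Monday is 2035-09-24.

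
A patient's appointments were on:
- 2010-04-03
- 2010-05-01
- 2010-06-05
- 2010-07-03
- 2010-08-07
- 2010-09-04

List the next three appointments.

All dates are Saturdays, 28, 35, 28, 35, 28 days apart.
Specifically, the 1st Saturday of each month.
1st Saturday of October 2010: 2010-10-02.
1st Saturday of November 2010: 2010-11-06.
December 2010 — 1st Saturday is 2010-12-04.

2010-10-02, 2010-11-06, 2010-12-04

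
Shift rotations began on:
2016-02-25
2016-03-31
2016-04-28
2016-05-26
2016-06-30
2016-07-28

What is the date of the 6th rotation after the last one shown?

Every date is a Thursday; gaps 35, 28, 28, 35, 28 days.
Each is the last Thursday of its month (at least one falls on the 29th or later, ruling out '4th Thursday').
August 2016 ends with Thursday 2016-08-25.
September 2016 ends with Thursday 2016-09-29.
October 2016 ends with Thursday 2016-10-27.
Last Thursday of November 2016: 2016-11-24.
Last Thursday of December 2016: 2016-12-29.
January 2017 ends with Thursday 2017-01-26.

2017-01-26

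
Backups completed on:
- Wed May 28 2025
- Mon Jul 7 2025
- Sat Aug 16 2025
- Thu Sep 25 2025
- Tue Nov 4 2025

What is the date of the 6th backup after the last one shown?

Every event comes 40 days after the last (40, 40, 40, 40).
Tue Nov 4 2025 + 40 days = Sun Dec 14 2025.
Sun Dec 14 2025 + 40 days = Fri Jan 23 2026.
Fri Jan 23 2026 + 40 days = Wed Mar 4 2026.
Wed Mar 4 2026 + 40 days = Mon Apr 13 2026.
Mon Apr 13 2026 + 40 days = Sat May 23 2026.
Sat May 23 2026 + 40 days = Thu Jul 2 2026.

Thu Jul 2 2026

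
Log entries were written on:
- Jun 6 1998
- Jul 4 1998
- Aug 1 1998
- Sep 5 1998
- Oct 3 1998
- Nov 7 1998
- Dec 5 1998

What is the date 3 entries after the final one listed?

All dates are Saturdays, 28, 28, 35, 28, 35, 28 days apart.
Specifically, the 1st Saturday of each month.
1st Saturday of January 1999: Jan 2 1999.
February 1999 — 1st Saturday is Feb 6 1999.
March 1999 — 1st Saturday is Mar 6 1999.

Mar 6 1999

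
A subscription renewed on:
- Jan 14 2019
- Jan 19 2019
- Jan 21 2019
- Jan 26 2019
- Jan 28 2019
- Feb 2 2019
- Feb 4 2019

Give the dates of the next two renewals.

Gaps: 5, 2, 5, 2, 5, 2 days — not constant, but cyclic with period 2.
The events fall on every Monday and Saturday.
The following Saturday is Feb 9 2019.
The following Monday is Feb 11 2019.

Feb 9 2019, Feb 11 2019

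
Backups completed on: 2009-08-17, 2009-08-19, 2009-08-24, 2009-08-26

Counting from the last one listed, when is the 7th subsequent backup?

Every event lands on a Monday or Wednesday (gaps cycle 2, 5, 2).
So the schedule is: every Monday and Wednesday.
The following Monday is 2009-08-31.
The following Wednesday is 2009-09-02.
The following Monday is 2009-09-07.
Next Wednesday: 2009-09-09.
The following Monday is 2009-09-14.
The following Wednesday is 2009-09-16.
The following Monday is 2009-09-21.

2009-09-21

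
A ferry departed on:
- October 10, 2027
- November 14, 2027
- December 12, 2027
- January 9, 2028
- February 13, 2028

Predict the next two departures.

March 12, 2028; April 9, 2028

These are Sundays at 28- or 35-day spacing (35, 28, 28, 35).
The pattern: 2nd Sunday of the month.
2nd Sunday of March 2028: March 12, 2028.
2nd Sunday of April 2028: April 9, 2028.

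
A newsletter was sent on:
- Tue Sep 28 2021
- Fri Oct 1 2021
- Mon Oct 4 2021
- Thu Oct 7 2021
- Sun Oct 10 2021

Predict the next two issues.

Wed Oct 13 2021, Sat Oct 16 2021

The spacing is 3, 3, 3, 3 days — always 3 days.
Sun Oct 10 2021 + 3 days = Wed Oct 13 2021.
Wed Oct 13 2021 + 3 days = Sat Oct 16 2021.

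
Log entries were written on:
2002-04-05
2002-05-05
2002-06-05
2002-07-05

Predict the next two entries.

2002-08-05, 2002-09-05

Each date is the 5th; the gaps (30, 31, 30) track the month lengths.
The rule is the 5th of each month.
Next: August 2002 → 2002-08-05.
Next: September 2002 → 2002-09-05.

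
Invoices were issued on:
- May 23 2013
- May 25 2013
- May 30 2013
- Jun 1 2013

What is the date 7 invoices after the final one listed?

Jun 27 2013

The gap pattern 2, 5, 2 repeats every 2 events.
These are the Thursdays and Saturdays of each week.
Next Thursday: Jun 6 2013.
The following Saturday is Jun 8 2013.
Next Thursday: Jun 13 2013.
The following Saturday is Jun 15 2013.
The following Thursday is Jun 20 2013.
The following Saturday is Jun 22 2013.
The following Thursday is Jun 27 2013.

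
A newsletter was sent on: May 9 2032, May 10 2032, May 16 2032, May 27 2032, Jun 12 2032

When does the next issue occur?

Jul 3 2032

Gaps: 1, 6, 11, 16 days — each gap is 5 larger than the previous one.
Next gap: 21 days. Jun 12 2032 + 21 days = Jul 3 2032.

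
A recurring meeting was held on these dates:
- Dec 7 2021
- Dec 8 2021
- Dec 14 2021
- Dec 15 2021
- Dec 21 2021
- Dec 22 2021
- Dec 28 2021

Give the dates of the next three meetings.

Dec 29 2021, Jan 4 2022, Jan 5 2022

Gaps: 1, 6, 1, 6, 1, 6 days — not constant, but cyclic with period 2.
The events fall on every Tuesday and Wednesday.
The following Wednesday is Dec 29 2021.
Next Tuesday: Jan 4 2022.
Next Wednesday: Jan 5 2022.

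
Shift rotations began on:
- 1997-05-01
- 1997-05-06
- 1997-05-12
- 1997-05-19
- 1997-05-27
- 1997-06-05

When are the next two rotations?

Intervals are 5, 6, 7, 8, 9 days — an arithmetic progression with common difference 1.
Next gap: 10 days. 1997-06-05 + 10 days = 1997-06-15.
Next gap: 11 days. 1997-06-15 + 11 days = 1997-06-26.

1997-06-15, 1997-06-26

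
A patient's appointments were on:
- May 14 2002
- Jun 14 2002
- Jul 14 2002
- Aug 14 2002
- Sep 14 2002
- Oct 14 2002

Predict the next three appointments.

Nov 14 2002, Dec 14 2002, Jan 14 2003

The day-of-month is always 14 (31, 30, 31, 31, 30 days between events).
So this recurs on the 14th of each month.
Next: November 2002 → Nov 14 2002.
Next: December 2002 → Dec 14 2002.
January 2003: Jan 14 2003.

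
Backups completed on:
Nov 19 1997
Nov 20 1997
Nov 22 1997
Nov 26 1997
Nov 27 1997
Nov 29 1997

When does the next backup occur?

Dec 3 1997

Every event lands on a Wednesday or Thursday or Saturday (gaps cycle 1, 2, 4, 1, 2).
So the schedule is: every Wednesday, Thursday and Saturday.
The following Wednesday is Dec 3 1997.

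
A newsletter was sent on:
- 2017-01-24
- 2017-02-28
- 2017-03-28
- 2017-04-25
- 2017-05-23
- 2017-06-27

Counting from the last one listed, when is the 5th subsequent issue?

These are Tuesdays at 28- or 35-day spacing (35, 28, 28, 28, 35).
The pattern: 4th Tuesday of the month.
4th Tuesday of July 2017: 2017-07-25.
4th Tuesday of August 2017: 2017-08-22.
4th Tuesday of September 2017: 2017-09-26.
4th Tuesday of October 2017: 2017-10-24.
4th Tuesday of November 2017: 2017-11-28.

2017-11-28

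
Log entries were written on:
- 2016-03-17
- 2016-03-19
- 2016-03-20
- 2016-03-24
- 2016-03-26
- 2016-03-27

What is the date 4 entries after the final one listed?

The gap pattern 2, 1, 4, 2, 1 repeats every 3 events.
These are the Thursdays, Saturdays and Sundays of each week.
Next Thursday: 2016-03-31.
The following Saturday is 2016-04-02.
The following Sunday is 2016-04-03.
Next Thursday: 2016-04-07.

2016-04-07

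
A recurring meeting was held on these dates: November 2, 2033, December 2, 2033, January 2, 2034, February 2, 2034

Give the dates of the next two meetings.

The day-of-month is always 2 (30, 31, 31 days between events).
So this recurs on the 2nd of each month.
Next: March 2034 → March 2, 2034.
Next: April 2034 → April 2, 2034.

March 2, 2034; April 2, 2034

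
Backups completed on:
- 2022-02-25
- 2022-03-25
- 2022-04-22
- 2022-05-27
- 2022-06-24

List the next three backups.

Gaps: 28, 28, 35, 28 days — a mix of 28 and 35. Every date is a Friday.
Each is the 4th Friday of its month.
4th Friday of July 2022: 2022-07-22.
August 2022 — 4th Friday is 2022-08-26.
September 2022 — 4th Friday is 2022-09-23.

2022-07-22, 2022-08-26, 2022-09-23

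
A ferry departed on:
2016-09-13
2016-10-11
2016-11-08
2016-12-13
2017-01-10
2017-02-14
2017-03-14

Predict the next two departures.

2017-04-11, 2017-05-09

All dates are Tuesdays, 28, 28, 35, 28, 35, 28 days apart.
Specifically, the 2nd Tuesday of each month.
April 2017 — 2nd Tuesday is 2017-04-11.
May 2017 — 2nd Tuesday is 2017-05-09.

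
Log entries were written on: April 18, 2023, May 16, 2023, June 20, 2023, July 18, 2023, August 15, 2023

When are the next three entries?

September 19, 2023; October 17, 2023; November 21, 2023

Gaps: 28, 35, 28, 28 days — a mix of 28 and 35. Every date is a Tuesday.
Each is the 3rd Tuesday of its month.
3rd Tuesday of September 2023: September 19, 2023.
October 2023 — 3rd Tuesday is October 17, 2023.
3rd Tuesday of November 2023: November 21, 2023.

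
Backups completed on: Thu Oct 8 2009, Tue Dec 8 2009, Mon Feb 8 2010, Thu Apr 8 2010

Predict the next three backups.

Tue Jun 8 2010, Sun Aug 8 2010, Fri Oct 8 2010

Gaps: 61, 62, 59 days — not constant. Every event is on the 8th of the month.
Pattern: the 8th of every 2 months.
June 2010: Tue Jun 8 2010.
Next: August 2010 → Sun Aug 8 2010.
October 2010: Fri Oct 8 2010.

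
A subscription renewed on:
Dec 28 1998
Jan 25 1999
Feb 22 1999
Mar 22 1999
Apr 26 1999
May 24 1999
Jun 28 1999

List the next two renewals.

Jul 26 1999, Aug 23 1999

These are Mondays at 28- or 35-day spacing (28, 28, 28, 35, 28, 35).
The pattern: 4th Monday of the month.
4th Monday of July 1999: Jul 26 1999.
August 1999 — 4th Monday is Aug 23 1999.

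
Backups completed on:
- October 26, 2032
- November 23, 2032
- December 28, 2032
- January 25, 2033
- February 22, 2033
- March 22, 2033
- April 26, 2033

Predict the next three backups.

Gaps: 28, 35, 28, 28, 28, 35 days — a mix of 28 and 35. Every date is a Tuesday.
Each is the 4th Tuesday of its month.
4th Tuesday of May 2033: May 24, 2033.
June 2033 — 4th Tuesday is June 28, 2033.
July 2033 — 4th Tuesday is July 26, 2033.

May 24, 2033; June 28, 2033; July 26, 2033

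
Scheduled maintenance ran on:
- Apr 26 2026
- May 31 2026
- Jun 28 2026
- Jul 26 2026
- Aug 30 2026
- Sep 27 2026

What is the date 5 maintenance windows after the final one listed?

All Sundays; the gaps (35, 28, 28, 35, 28) vary with month length.
This is the last Sunday of each month.
Last Sunday of October 2026: Oct 25 2026.
Last Sunday of November 2026: Nov 29 2026.
Last Sunday of December 2026: Dec 27 2026.
January 2027 ends with Sunday Jan 31 2027.
February 2027 ends with Sunday Feb 28 2027.

Feb 28 2027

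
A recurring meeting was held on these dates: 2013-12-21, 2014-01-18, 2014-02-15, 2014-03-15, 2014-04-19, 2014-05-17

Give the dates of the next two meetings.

These are Saturdays at 28- or 35-day spacing (28, 28, 28, 35, 28).
The pattern: 3rd Saturday of the month.
June 2014 — 3rd Saturday is 2014-06-21.
July 2014 — 3rd Saturday is 2014-07-19.

2014-06-21, 2014-07-19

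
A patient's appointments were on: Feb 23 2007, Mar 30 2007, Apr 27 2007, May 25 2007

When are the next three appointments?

Jun 29 2007, Jul 27 2007, Aug 31 2007

All Fridays; the gaps (35, 28, 28) vary with month length.
This is the last Friday of each month.
Last Friday of June 2007: Jun 29 2007.
Last Friday of July 2007: Jul 27 2007.
Last Friday of August 2007: Aug 31 2007.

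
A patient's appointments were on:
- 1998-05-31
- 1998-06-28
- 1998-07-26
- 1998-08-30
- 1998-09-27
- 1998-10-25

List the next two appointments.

1998-11-29, 1998-12-27

These are Sundays with 28, 28, 35, 28, 28-day gaps.
Each is the final Sunday of its month — 1998-05-31 is past the 28th, so '4th Sunday' doesn't fit.
November 1998 ends with Sunday 1998-11-29.
December 1998 ends with Sunday 1998-12-27.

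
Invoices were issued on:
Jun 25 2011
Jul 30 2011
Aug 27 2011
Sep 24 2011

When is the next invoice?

Every date is a Saturday; gaps 35, 28, 28 days.
Each is the last Saturday of its month (at least one falls on the 29th or later, ruling out '4th Saturday').
October 2011 ends with Saturday Oct 29 2011.

Oct 29 2011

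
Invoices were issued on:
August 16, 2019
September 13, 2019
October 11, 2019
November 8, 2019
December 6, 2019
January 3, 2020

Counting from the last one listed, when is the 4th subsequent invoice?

Every event comes 28 days after the last (28, 28, 28, 28, 28).
January 3, 2020 + 28 days = January 31, 2020.
January 31, 2020 + 28 days = February 28, 2020.
February 28, 2020 + 28 days = March 27, 2020.
March 27, 2020 + 28 days = April 24, 2020.

April 24, 2020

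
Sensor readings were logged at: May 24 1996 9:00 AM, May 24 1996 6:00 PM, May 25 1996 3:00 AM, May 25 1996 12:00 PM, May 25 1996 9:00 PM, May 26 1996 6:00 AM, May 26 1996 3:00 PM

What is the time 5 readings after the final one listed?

May 28 1996 12:00 PM

The interval is a steady 9 hours (9, 9, 9, 9, 9, 9).
May 26 1996 3:00 PM + 9 h = May 27 1996 12:00 AM.
May 27 1996 12:00 AM + 9 h = May 27 1996 9:00 AM.
May 27 1996 9:00 AM + 9 h = May 27 1996 6:00 PM.
May 27 1996 6:00 PM + 9 h = May 28 1996 3:00 AM.
May 28 1996 3:00 AM + 9 h = May 28 1996 12:00 PM.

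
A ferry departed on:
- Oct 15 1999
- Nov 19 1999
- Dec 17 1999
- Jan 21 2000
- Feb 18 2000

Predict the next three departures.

Gaps: 35, 28, 35, 28 days — a mix of 28 and 35. Every date is a Friday.
Each is the 3rd Friday of its month.
March 2000 — 3rd Friday is Mar 17 2000.
3rd Friday of April 2000: Apr 21 2000.
3rd Friday of May 2000: May 19 2000.

Mar 17 2000, Apr 21 2000, May 19 2000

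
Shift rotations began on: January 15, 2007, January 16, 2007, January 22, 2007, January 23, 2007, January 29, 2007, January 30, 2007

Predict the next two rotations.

February 5, 2007; February 6, 2007

The gap pattern 1, 6, 1, 6, 1 repeats every 2 events.
These are the Mondays and Tuesdays of each week.
The following Monday is February 5, 2007.
Next Tuesday: February 6, 2007.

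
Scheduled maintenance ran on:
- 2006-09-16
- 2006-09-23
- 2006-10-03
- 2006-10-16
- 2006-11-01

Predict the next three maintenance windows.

Intervals are 7, 10, 13, 16 days — an arithmetic progression with common difference 3.
Next gap: 19 days. 2006-11-01 + 19 days = 2006-11-20.
Next gap: 22 days. 2006-11-20 + 22 days = 2006-12-12.
Next gap: 25 days. 2006-12-12 + 25 days = 2007-01-06.

2006-11-20, 2006-12-12, 2007-01-06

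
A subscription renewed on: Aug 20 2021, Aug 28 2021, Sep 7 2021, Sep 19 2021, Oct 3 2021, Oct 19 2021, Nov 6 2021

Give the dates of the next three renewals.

The spacing grows by 2 each time: 8, 10, 12, 14, 16, 18 days.
Next gap: 20 days. Nov 6 2021 + 20 days = Nov 26 2021.
Next gap: 22 days. Nov 26 2021 + 22 days = Dec 18 2021.
Next gap: 24 days. Dec 18 2021 + 24 days = Jan 11 2022.

Nov 26 2021, Dec 18 2021, Jan 11 2022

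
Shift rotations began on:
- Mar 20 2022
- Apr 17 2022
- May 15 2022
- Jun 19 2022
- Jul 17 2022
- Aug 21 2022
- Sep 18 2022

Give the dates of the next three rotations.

Oct 16 2022, Nov 20 2022, Dec 18 2022

Gaps: 28, 28, 35, 28, 35, 28 days — a mix of 28 and 35. Every date is a Sunday.
Each is the 3rd Sunday of its month.
October 2022 — 3rd Sunday is Oct 16 2022.
November 2022 — 3rd Sunday is Nov 20 2022.
3rd Sunday of December 2022: Dec 18 2022.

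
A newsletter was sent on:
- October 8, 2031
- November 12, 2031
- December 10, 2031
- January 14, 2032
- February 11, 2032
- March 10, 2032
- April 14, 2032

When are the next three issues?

May 12, 2032; June 9, 2032; July 14, 2032

All dates are Wednesdays, 35, 28, 35, 28, 28, 35 days apart.
Specifically, the 2nd Wednesday of each month.
2nd Wednesday of May 2032: May 12, 2032.
2nd Wednesday of June 2032: June 9, 2032.
2nd Wednesday of July 2032: July 14, 2032.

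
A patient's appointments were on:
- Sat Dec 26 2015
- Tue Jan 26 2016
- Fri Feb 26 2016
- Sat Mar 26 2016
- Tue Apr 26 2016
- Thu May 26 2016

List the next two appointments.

Gaps: 31, 31, 29, 31, 30 days — not constant. Every event is on the 26th of the month.
Pattern: the 26th of each month.
Next: June 2016 → Sun Jun 26 2016.
Next: July 2016 → Tue Jul 26 2016.

Sun Jun 26 2016, Tue Jul 26 2016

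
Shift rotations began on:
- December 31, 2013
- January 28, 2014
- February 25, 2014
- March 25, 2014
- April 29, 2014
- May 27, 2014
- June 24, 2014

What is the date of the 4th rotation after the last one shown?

October 28, 2014

All Tuesdays; the gaps (28, 28, 28, 35, 28, 28) vary with month length.
This is the last Tuesday of each month.
July 2014 ends with Tuesday July 29, 2014.
Last Tuesday of August 2014: August 26, 2014.
Last Tuesday of September 2014: September 30, 2014.
October 2014 ends with Tuesday October 28, 2014.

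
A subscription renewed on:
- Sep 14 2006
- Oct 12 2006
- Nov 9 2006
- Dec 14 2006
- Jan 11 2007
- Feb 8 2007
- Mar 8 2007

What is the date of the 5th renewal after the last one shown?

Aug 9 2007

Gaps: 28, 28, 35, 28, 28, 28 days — a mix of 28 and 35. Every date is a Thursday.
Each is the 2nd Thursday of its month.
April 2007 — 2nd Thursday is Apr 12 2007.
2nd Thursday of May 2007: May 10 2007.
2nd Thursday of June 2007: Jun 14 2007.
2nd Thursday of July 2007: Jul 12 2007.
2nd Thursday of August 2007: Aug 9 2007.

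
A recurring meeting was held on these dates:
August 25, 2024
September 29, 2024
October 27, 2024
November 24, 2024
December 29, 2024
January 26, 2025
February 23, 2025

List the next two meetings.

March 30, 2025; April 27, 2025

Every date is a Sunday; gaps 35, 28, 28, 35, 28, 28 days.
Each is the last Sunday of its month (at least one falls on the 29th or later, ruling out '4th Sunday').
Last Sunday of March 2025: March 30, 2025.
Last Sunday of April 2025: April 27, 2025.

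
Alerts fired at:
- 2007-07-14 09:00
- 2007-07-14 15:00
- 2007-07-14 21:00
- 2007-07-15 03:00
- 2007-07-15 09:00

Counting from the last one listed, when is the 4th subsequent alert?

Gaps: 6, 6, 6, 6 hours — each event is 6 hours after the previous one.
2007-07-15 09:00 + 6 h = 2007-07-15 15:00.
2007-07-15 15:00 + 6 h = 2007-07-15 21:00.
2007-07-15 21:00 + 6 h = 2007-07-16 03:00.
2007-07-16 03:00 + 6 h = 2007-07-16 09:00.

2007-07-16 09:00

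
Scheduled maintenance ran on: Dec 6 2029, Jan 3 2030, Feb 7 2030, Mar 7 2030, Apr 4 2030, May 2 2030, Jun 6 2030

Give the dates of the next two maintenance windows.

Gaps: 28, 35, 28, 28, 28, 35 days — a mix of 28 and 35. Every date is a Thursday.
Each is the 1st Thursday of its month.
1st Thursday of July 2030: Jul 4 2030.
August 2030 — 1st Thursday is Aug 1 2030.

Jul 4 2030, Aug 1 2030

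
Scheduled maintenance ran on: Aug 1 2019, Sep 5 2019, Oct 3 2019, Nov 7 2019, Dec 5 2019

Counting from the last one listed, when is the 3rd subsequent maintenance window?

These are Thursdays at 28- or 35-day spacing (35, 28, 35, 28).
The pattern: 1st Thursday of the month.
January 2020 — 1st Thursday is Jan 2 2020.
February 2020 — 1st Thursday is Feb 6 2020.
1st Thursday of March 2020: Mar 5 2020.

Mar 5 2020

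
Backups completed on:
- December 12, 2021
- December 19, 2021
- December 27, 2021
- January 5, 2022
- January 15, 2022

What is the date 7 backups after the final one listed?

April 23, 2022

The spacing grows by 1 each time: 7, 8, 9, 10 days.
Next gap: 11 days. January 15, 2022 + 11 days = January 26, 2022.
Next gap: 12 days. January 26, 2022 + 12 days = February 7, 2022.
Next gap: 13 days. February 7, 2022 + 13 days = February 20, 2022.
Next gap: 14 days. February 20, 2022 + 14 days = March 6, 2022.
Next gap: 15 days. March 6, 2022 + 15 days = March 21, 2022.
Next gap: 16 days. March 21, 2022 + 16 days = April 6, 2022.
Next gap: 17 days. April 6, 2022 + 17 days = April 23, 2022.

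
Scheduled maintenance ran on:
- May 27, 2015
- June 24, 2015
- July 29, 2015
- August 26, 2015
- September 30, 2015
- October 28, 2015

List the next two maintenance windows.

November 25, 2015; December 30, 2015

Every date is a Wednesday; gaps 28, 35, 28, 35, 28 days.
Each is the last Wednesday of its month (at least one falls on the 29th or later, ruling out '4th Wednesday').
Last Wednesday of November 2015: November 25, 2015.
Last Wednesday of December 2015: December 30, 2015.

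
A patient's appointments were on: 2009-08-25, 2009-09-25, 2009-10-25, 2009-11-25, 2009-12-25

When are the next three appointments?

2010-01-25, 2010-02-25, 2010-03-25

Gaps: 31, 30, 31, 30 days — not constant. Every event is on the 25th of the month.
Pattern: the 25th of each month.
Next: January 2010 → 2010-01-25.
February 2010: 2010-02-25.
Next: March 2010 → 2010-03-25.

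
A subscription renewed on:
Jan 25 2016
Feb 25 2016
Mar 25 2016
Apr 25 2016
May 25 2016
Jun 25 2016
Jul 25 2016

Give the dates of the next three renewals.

The day-of-month is always 25 (31, 29, 31, 30, 31, 30 days between events).
So this recurs on the 25th of each month.
August 2016: Aug 25 2016.
September 2016: Sep 25 2016.
October 2016: Oct 25 2016.

Aug 25 2016, Sep 25 2016, Oct 25 2016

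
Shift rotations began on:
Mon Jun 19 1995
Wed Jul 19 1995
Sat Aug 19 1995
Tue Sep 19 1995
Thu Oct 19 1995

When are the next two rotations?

The day-of-month is always 19 (30, 31, 31, 30 days between events).
So this recurs on the 19th of each month.
Next: November 1995 → Sun Nov 19 1995.
Next: December 1995 → Tue Dec 19 1995.

Sun Nov 19 1995, Tue Dec 19 1995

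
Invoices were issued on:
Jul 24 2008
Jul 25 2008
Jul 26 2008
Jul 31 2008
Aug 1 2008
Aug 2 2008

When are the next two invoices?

Aug 7 2008, Aug 8 2008

The gap pattern 1, 1, 5, 1, 1 repeats every 3 events.
These are the Thursdays, Fridays and Saturdays of each week.
Next Thursday: Aug 7 2008.
The following Friday is Aug 8 2008.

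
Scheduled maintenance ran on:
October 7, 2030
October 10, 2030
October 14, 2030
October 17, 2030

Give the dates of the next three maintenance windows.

Gaps: 3, 4, 3 days — not constant, but cyclic with period 2.
The events fall on every Monday and Thursday.
Next Monday: October 21, 2030.
The following Thursday is October 24, 2030.
Next Monday: October 28, 2030.

October 21, 2030; October 24, 2030; October 28, 2030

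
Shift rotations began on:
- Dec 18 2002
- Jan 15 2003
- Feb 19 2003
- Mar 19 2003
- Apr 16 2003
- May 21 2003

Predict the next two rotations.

Jun 18 2003, Jul 16 2003

Gaps: 28, 35, 28, 28, 35 days — a mix of 28 and 35. Every date is a Wednesday.
Each is the 3rd Wednesday of its month.
3rd Wednesday of June 2003: Jun 18 2003.
July 2003 — 3rd Wednesday is Jul 16 2003.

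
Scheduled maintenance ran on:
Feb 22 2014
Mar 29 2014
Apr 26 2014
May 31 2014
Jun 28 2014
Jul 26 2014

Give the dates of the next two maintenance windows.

Aug 30 2014, Sep 27 2014

These are Saturdays with 35, 28, 35, 28, 28-day gaps.
Each is the final Saturday of its month — Mar 29 2014 is past the 28th, so '4th Saturday' doesn't fit.
August 2014 ends with Saturday Aug 30 2014.
Last Saturday of September 2014: Sep 27 2014.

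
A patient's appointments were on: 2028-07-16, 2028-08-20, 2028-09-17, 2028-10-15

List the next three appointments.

All dates are Sundays, 35, 28, 28 days apart.
Specifically, the 3rd Sunday of each month.
3rd Sunday of November 2028: 2028-11-19.
3rd Sunday of December 2028: 2028-12-17.
3rd Sunday of January 2029: 2029-01-21.

2028-11-19, 2028-12-17, 2029-01-21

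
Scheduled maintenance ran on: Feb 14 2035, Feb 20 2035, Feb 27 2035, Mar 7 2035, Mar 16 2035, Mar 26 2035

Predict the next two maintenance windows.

The spacing grows by 1 each time: 6, 7, 8, 9, 10 days.
Next gap: 11 days. Mar 26 2035 + 11 days = Apr 6 2035.
Next gap: 12 days. Apr 6 2035 + 12 days = Apr 18 2035.

Apr 6 2035, Apr 18 2035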